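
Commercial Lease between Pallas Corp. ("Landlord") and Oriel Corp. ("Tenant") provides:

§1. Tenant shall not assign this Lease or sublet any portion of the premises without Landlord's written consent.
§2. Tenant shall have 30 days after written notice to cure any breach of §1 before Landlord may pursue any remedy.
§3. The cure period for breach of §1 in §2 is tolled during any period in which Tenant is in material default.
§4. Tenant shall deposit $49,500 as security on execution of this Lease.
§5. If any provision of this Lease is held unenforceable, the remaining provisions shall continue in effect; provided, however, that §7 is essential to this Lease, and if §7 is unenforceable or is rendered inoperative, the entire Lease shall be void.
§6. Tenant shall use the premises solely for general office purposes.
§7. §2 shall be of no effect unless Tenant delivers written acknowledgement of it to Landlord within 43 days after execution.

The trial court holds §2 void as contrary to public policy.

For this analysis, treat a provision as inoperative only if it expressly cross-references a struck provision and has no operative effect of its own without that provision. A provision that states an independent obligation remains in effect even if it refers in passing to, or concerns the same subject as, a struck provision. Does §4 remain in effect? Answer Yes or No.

No

§2 is struck. §3 operates only by reference to §2, so it falls with §2. §7 operates only by reference to §2, so it falls with §2. §5 makes §7 an essential term, and §7 has been rendered inoperative by the cascade; under §5, the entire Lease is therefore void. No provision of the Lease survives. §4 is among the inoperative provisions, so the answer is no.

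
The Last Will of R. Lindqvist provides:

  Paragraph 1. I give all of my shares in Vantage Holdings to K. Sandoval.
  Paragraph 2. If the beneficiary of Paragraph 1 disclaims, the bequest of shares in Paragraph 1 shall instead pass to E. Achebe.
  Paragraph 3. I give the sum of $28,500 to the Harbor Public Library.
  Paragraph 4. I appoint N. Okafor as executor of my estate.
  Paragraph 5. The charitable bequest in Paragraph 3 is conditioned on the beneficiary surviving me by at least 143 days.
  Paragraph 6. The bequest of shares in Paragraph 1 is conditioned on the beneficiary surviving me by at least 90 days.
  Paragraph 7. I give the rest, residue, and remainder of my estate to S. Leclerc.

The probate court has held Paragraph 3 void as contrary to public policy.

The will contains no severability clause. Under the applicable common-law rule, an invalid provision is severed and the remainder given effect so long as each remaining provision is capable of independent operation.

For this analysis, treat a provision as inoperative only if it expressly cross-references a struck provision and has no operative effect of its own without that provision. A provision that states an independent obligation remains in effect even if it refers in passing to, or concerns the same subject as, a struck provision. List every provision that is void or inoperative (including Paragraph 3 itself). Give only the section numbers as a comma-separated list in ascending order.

3, 5

Paragraph 3 is struck. Paragraph 5 merely fixes the survivorship condition on Paragraph 3; with Paragraph 3 gone it has nothing to operate on and falls away. With no severability clause, the stated default rule severs what cannot stand and enforces each remaining provision that can operate on its own. Paragraph 1, Paragraph 2, Paragraph 4, Paragraph 6, and Paragraph 7 remain in effect.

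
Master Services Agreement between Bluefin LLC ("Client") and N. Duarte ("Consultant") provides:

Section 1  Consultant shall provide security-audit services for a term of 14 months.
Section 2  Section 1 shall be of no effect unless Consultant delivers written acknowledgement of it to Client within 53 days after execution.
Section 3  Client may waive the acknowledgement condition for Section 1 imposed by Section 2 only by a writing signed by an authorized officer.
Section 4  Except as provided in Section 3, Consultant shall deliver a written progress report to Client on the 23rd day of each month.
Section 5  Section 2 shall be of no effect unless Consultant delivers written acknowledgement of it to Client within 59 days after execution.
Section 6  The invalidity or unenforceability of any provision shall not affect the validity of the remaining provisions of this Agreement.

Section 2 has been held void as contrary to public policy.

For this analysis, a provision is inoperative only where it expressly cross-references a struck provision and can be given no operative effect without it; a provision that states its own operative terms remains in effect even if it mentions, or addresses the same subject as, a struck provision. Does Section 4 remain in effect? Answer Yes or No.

Section 2 is struck. Section 3 operates only by reference to Section 2, so it falls with Section 2. Section 5 merely fixes the acknowledgement condition for Section 2; with Section 2 gone it has nothing to operate on and falls away. Although Section 4 refers to Section 3, its operative terms do not depend on Section 3, so it remains in effect. Section 6 is a severability clause and preserves every provision that can still be given independent effect. That leaves Section 1, Section 4, and Section 6 in effect. Section 4 is among the surviving provisions, so the answer is yes.

Yes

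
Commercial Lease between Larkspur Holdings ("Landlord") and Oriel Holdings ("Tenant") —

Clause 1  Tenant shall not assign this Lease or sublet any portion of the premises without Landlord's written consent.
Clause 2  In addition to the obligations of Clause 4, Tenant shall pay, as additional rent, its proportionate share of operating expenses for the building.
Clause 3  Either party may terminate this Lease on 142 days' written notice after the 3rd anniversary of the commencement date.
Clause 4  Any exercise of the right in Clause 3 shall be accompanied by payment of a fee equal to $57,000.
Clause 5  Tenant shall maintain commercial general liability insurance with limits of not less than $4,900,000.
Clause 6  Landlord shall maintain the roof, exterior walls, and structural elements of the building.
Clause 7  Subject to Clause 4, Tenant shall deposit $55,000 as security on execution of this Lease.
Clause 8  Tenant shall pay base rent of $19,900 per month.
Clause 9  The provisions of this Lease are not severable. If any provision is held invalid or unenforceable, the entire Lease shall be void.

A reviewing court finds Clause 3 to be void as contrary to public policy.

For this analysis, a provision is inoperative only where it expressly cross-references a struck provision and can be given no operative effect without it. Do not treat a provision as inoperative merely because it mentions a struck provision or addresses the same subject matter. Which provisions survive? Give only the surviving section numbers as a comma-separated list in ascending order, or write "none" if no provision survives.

none

Clause 3 is struck. The only function of Clause 4 is the exercise fee for Clause 3, so it cannot stand once Clause 3 is removed. Clause 9 provides that the Lease is not severable, so the invalidity of any one provision voids the entire Lease. No provision of the Lease survives.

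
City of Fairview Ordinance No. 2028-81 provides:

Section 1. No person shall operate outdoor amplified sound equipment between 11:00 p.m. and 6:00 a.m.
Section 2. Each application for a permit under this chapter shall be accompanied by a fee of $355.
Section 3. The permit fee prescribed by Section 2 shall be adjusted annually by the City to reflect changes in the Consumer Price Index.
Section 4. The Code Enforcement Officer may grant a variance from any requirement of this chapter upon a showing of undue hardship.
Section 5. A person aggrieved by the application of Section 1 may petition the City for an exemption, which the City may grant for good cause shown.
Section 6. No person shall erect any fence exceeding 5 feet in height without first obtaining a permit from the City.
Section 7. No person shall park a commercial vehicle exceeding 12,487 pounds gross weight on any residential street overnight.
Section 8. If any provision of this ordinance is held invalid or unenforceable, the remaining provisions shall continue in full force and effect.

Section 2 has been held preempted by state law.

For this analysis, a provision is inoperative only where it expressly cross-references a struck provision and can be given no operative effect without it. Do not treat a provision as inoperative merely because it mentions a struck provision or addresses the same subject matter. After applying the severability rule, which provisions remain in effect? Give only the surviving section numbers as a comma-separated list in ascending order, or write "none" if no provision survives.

Section 2 is struck. Section 3 does nothing except set the indexation of the permit fee by reference to Section 2; with Section 2 gone it has no independent effect and is inoperative. Under the severability clause in Section 8, the remaining provisions continue in force. Section 1, Section 4, Section 5, Section 6, Section 7, and Section 8 remain in effect.

1, 4, 5, 6, 7, 8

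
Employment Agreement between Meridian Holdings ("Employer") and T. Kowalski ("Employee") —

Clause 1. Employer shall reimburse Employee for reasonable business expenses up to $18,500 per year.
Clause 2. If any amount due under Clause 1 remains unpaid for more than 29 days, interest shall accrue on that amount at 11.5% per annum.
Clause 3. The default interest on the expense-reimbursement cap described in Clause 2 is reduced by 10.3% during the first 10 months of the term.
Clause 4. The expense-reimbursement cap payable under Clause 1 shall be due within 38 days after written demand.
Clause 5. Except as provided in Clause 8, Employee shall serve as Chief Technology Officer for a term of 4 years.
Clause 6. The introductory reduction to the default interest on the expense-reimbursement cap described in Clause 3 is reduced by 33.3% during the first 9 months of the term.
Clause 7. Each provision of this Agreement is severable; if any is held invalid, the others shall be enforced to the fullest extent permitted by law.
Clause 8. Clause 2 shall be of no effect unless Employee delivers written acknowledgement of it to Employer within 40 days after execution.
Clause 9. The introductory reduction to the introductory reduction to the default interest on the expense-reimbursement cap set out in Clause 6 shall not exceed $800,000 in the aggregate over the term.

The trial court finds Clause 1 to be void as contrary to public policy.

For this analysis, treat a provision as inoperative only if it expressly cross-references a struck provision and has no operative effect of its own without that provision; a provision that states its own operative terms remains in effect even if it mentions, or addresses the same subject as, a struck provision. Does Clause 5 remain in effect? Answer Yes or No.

Clause 1 is struck. The whole of Clause 2 is the default interest on the expense-reimbursement cap, defined by reference to Clause 1, so Clause 2 cannot stand once Clause 1 is removed. The whole of Clause 4 is the payment deadline for the expense-reimbursement cap, defined by reference to Clause 1, so Clause 4 cannot stand once Clause 1 is removed. Clause 3 does nothing except set the introductory reduction to the default interest on the expense-reimbursement cap by reference to Clause 2; with Clause 2 gone it has no independent effect and is inoperative. Clause 8 merely fixes the acknowledgement condition for Clause 2; with Clause 2 gone it has nothing to operate on and falls away. The whole of Clause 6 is the introductory reduction to the introductory reduction to the default interest on the expense-reimbursement cap, defined by reference to Clause 3, so Clause 6 cannot stand once Clause 3 is removed. The whole of Clause 9 is the aggregate cap on the introductory reduction to the introductory reduction to the default interest on the expense-reimbursement cap, defined by reference to Clause 6, so Clause 9 cannot stand once Clause 6 is removed. Clause 5 mentions Clause 8 but its own obligation stands independently of Clause 8, so Clause 5 is not affected. Clause 7 is a severability clause and preserves every provision that can still be given independent effect. The provisions still in force are Clause 5 and Clause 7. Clause 5 is among the surviving provisions, so the answer is yes.

Yes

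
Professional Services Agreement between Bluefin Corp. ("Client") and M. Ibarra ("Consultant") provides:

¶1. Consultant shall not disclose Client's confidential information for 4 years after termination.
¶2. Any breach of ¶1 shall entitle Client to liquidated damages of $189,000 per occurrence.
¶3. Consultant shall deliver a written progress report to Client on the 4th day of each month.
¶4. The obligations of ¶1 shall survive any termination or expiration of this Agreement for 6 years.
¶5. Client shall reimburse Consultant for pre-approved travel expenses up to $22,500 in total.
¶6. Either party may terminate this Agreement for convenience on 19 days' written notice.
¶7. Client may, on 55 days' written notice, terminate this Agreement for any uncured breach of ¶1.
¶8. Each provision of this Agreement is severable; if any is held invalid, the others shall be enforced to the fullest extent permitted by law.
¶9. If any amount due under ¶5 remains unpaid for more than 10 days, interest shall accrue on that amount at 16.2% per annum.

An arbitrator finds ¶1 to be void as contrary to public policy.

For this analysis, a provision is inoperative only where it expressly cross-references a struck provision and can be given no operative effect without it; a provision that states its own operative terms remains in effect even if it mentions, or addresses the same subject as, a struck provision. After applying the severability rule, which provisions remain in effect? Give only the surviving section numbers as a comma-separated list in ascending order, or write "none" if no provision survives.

¶1 is struck. The whole of ¶2 is the liquidated-damages amount, defined by reference to ¶1, so ¶2 cannot stand once ¶1 is removed. ¶4 merely fixes the survival period for ¶1; with ¶1 gone it has nothing to operate on and falls away. ¶7 has no operative effect of its own apart from ¶1 and is therefore inoperative. Under the severability clause in ¶8, the remaining provisions continue in force. The provisions still in force are ¶3, ¶5, ¶6, ¶8, and ¶9.

3, 5, 6, 8, 9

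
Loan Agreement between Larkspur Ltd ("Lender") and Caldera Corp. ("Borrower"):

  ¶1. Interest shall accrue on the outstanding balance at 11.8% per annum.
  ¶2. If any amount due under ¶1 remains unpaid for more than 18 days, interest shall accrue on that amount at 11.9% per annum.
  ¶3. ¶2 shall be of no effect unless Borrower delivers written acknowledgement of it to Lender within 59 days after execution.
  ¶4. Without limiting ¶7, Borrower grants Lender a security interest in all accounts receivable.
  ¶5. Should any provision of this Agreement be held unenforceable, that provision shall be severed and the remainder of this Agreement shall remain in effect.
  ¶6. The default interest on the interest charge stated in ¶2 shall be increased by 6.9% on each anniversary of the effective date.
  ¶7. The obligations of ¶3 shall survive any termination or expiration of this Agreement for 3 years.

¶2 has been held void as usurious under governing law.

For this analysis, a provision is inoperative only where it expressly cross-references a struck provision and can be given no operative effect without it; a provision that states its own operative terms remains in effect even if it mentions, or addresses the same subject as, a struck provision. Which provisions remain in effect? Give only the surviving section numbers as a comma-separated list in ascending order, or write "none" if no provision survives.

¶2 is struck. ¶3 has no operative effect of its own apart from ¶2 and is therefore inoperative. ¶6 has no operative effect of its own apart from ¶2 and is therefore inoperative. ¶7 merely fixes the survival period for ¶3; with ¶3 gone it has nothing to operate on and falls away. Although ¶4 refers to ¶7, its operative terms do not depend on ¶7, so it remains in effect. ¶5 is a severability clause and preserves every provision that can still be given independent effect. That leaves ¶1, ¶4, and ¶5 in effect.

1, 4, 5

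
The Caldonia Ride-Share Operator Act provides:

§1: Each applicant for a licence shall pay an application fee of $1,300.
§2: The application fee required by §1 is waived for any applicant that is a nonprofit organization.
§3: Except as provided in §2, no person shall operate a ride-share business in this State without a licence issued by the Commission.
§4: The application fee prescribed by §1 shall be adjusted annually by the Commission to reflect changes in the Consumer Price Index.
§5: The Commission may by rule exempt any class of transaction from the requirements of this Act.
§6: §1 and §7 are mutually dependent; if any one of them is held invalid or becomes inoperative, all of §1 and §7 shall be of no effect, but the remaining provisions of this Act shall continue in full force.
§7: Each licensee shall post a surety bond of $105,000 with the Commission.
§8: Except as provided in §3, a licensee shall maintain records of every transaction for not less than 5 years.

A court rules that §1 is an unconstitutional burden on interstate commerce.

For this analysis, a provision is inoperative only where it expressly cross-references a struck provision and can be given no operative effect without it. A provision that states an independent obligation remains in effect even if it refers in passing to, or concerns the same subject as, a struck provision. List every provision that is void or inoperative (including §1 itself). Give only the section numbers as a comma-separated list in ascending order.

1, 2, 4, 7

§1 is struck. The whole of §2 is the nonprofit waiver of the application fee, defined by reference to §1, so §2 cannot stand once §1 is removed. The whole of §4 is the indexation of the application fee, defined by reference to §1, so §4 cannot stand once §1 is removed. Although §3 refers to §2, its operative terms do not depend on §2, so it remains in effect. §6 declares §1 and §7 mutually dependent; since one of them has fallen, all of them are of no effect. That brings down §7 as well. The remainder continues in force under §6. §3, §5, §6, and §8 remain in effect.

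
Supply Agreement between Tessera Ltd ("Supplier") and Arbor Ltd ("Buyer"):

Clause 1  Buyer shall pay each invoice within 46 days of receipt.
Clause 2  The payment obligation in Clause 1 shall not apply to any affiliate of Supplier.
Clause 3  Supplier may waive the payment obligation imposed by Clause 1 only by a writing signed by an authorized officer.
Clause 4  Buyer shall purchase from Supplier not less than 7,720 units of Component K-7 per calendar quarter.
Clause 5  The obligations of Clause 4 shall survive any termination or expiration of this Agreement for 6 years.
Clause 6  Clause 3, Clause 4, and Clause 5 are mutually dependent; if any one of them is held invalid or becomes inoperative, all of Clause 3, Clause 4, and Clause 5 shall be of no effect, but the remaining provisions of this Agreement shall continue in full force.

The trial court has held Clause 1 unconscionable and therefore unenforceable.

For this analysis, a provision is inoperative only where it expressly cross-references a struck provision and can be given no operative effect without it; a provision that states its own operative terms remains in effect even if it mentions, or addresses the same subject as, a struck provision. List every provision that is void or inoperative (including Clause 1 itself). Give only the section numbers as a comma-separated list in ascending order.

Clause 1 is struck. The whole of Clause 2 is the carve-out from the payment obligation, defined by reference to Clause 1, so Clause 2 cannot stand once Clause 1 is removed. The only function of Clause 3 is the waiver condition for Clause 1, so it cannot stand once Clause 1 is removed. Clause 6 declares Clause 3, Clause 4, and Clause 5 mutually dependent; since one of them has fallen, all of them are of no effect. That brings down Clause 4 and Clause 5 as well. The remainder continues in force under Clause 6. Only Clause 6 remains in effect.

1, 2, 3, 4, 5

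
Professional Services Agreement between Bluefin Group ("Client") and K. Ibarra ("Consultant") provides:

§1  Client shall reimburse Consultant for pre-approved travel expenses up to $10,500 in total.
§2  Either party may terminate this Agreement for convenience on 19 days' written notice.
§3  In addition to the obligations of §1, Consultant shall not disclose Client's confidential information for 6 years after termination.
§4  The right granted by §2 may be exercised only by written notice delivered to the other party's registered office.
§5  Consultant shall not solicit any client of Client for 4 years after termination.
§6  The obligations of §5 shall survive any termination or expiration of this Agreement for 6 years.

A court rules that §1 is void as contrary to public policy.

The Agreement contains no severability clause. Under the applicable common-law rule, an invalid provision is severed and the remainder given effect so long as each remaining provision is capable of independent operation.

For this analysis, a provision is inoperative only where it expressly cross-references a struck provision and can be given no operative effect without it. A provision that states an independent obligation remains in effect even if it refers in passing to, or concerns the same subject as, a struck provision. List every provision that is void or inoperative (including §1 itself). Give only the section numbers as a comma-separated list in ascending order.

1

§1 is struck. §3 mentions §1 but its own obligation stands independently of §1, so §3 is not affected. Nothing else in the Agreement is defined by reference to §1. With no severability clause, the stated default rule severs what cannot stand and enforces each remaining provision that can operate on its own. §2, §3, §4, §5, and §6 remain in effect.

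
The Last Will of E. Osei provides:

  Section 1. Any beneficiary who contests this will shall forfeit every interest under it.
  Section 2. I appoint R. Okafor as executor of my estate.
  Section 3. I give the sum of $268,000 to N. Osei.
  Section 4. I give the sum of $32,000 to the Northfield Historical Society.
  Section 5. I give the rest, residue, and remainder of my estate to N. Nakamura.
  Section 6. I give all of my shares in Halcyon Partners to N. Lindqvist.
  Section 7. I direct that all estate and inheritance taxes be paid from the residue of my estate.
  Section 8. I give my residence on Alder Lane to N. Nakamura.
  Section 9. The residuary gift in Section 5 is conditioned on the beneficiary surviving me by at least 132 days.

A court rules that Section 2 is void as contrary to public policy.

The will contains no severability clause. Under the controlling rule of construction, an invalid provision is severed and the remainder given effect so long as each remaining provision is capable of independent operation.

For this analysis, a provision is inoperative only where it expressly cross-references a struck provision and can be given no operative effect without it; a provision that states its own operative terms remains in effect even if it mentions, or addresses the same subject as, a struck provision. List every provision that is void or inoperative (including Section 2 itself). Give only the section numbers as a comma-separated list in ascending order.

Section 2 is struck. No other provision's operative terms depend on Section 2. Under the stated default rule, only provisions that cannot operate independently fall away; the rest are enforced. That leaves Section 1, Section 3, Section 4, Section 5, Section 6, Section 7, Section 8, and Section 9 in effect.

2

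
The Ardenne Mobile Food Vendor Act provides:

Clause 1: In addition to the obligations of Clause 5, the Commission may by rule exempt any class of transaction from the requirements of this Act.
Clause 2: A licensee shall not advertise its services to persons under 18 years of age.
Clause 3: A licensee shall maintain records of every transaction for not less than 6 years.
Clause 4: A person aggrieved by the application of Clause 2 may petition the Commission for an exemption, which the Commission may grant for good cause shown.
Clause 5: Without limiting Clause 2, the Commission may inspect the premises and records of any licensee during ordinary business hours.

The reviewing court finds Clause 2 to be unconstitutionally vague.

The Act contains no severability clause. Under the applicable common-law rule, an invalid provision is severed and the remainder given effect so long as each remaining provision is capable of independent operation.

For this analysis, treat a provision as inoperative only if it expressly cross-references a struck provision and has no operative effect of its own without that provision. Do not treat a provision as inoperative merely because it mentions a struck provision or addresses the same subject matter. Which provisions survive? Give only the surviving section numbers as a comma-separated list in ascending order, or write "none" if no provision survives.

Clause 2 is struck. The only function of Clause 4 is the exemption procedure for Clause 2, so it cannot stand once Clause 2 is removed. Although Clause 5 refers to Clause 2, its operative terms do not depend on Clause 2, so it remains in effect. With no severability clause, the stated default rule severs what cannot stand and enforces each remaining provision that can operate on its own. That leaves Clause 1, Clause 3, and Clause 5 in effect.

1, 3, 5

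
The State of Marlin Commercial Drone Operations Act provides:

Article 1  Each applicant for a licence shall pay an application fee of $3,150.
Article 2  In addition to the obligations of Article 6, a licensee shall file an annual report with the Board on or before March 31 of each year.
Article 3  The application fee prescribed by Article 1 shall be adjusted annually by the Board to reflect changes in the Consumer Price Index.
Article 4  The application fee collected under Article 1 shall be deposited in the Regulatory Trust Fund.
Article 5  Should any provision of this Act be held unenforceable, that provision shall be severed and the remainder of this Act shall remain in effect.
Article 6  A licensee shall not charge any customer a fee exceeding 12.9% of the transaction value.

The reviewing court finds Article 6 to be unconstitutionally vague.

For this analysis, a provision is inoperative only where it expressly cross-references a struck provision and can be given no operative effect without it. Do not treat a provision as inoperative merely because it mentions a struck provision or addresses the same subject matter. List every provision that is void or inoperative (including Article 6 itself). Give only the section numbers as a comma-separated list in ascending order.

6

Article 6 is struck. Article 2 mentions Article 6 but its own obligation stands independently of Article 6, so Article 2 is not affected. No other provision's operative terms depend on Article 6. Article 5 is a severability clause and preserves every provision that can still be given independent effect. That leaves Article 1, Article 2, Article 3, Article 4, and Article 5 in effect.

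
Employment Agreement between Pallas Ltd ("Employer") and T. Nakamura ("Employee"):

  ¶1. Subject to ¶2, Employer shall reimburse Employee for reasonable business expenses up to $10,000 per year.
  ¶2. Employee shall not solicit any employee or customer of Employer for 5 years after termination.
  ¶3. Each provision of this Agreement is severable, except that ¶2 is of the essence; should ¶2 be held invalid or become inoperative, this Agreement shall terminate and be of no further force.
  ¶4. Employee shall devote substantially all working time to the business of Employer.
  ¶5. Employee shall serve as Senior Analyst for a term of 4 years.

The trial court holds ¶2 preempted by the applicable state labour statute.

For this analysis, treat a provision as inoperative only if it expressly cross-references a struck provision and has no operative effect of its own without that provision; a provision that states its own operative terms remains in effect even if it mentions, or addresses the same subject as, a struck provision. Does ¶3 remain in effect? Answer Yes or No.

¶2 is struck. Nothing else in the Agreement is defined by reference to ¶2. ¶3 makes ¶2 an essential term, and ¶2 is the provision held invalid; under ¶3, the entire Agreement is therefore void. No provision of the Agreement survives. ¶3 is among the inoperative provisions, so the answer is no.

No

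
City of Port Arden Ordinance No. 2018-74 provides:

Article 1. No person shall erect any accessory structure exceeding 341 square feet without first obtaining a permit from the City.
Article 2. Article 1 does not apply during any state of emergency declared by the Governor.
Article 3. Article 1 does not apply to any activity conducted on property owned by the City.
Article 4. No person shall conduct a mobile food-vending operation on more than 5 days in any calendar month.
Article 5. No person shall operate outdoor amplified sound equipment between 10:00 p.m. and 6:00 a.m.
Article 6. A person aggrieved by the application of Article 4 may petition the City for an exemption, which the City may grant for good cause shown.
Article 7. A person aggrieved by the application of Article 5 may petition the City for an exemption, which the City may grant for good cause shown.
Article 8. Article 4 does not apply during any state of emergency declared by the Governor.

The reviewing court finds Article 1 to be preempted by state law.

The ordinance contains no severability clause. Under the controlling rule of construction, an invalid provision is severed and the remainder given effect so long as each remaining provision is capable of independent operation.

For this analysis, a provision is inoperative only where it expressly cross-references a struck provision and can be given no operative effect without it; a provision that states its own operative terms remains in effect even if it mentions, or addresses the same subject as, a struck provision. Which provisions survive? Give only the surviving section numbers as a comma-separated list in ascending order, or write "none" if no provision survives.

4, 5, 6, 7, 8

Article 1 is struck. The only function of Article 2 is the emergency suspension of Article 1, so it cannot stand once Article 1 is removed. Article 3 operates only by reference to Article 1, so it falls with Article 1. Under the stated default rule, only provisions that cannot operate independently fall away; the rest are enforced. That leaves Article 4, Article 5, Article 6, Article 7, and Article 8 in effect.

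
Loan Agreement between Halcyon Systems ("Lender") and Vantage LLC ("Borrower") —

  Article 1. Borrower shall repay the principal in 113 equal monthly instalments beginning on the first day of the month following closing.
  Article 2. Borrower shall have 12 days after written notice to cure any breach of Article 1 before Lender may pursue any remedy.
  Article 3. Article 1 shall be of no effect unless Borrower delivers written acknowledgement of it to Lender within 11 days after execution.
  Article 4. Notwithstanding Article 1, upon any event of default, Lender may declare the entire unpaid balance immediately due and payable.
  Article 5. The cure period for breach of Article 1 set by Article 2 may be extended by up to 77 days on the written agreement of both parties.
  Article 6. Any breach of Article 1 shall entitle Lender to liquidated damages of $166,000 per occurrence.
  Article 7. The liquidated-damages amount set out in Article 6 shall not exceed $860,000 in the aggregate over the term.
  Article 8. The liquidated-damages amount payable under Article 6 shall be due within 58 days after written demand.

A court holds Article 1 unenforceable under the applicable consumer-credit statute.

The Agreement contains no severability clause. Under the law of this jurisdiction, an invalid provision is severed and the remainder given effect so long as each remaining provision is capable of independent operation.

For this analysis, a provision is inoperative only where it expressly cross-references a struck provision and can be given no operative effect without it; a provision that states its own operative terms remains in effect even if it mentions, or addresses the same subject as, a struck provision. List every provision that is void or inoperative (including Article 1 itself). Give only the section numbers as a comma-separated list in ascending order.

Article 1 is struck. Article 2 merely fixes the cure period for breach of Article 1; with Article 1 gone it has nothing to operate on and falls away. Article 3 operates only by reference to Article 1, so it falls with Article 1. The whole of Article 6 is the liquidated-damages amount, defined by reference to Article 1, so Article 6 cannot stand once Article 1 is removed. Article 5 operates only by reference to Article 2, so it falls with Article 2. Article 7 has no operative effect of its own apart from Article 6 and is therefore inoperative. Article 8 does nothing except set the payment deadline for the liquidated-damages amount by reference to Article 6; with Article 6 gone it has no independent effect and is inoperative. Article 4 mentions Article 1 but its own obligation stands independently of Article 1, so Article 4 is not affected. With no severability clause, the stated default rule severs what cannot stand and enforces each remaining provision that can operate on its own. Only Article 4 remains in effect.

1, 2, 3, 5, 6, 7, 8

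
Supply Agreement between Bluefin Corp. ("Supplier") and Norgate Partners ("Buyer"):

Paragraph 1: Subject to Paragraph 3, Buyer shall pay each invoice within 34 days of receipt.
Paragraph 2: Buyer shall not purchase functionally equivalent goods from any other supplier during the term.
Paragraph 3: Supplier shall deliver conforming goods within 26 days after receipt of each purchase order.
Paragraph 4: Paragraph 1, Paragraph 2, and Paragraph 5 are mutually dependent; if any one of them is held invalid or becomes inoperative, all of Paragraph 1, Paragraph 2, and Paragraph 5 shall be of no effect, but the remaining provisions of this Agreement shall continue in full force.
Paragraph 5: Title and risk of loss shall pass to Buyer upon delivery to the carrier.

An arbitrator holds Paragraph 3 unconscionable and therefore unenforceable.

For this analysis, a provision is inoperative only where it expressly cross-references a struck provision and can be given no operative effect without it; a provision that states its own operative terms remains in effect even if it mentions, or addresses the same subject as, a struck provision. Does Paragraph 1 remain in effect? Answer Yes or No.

Yes

Paragraph 3 is struck. Paragraph 1 mentions Paragraph 3 but its own obligation stands independently of Paragraph 3, so Paragraph 1 is not affected. Nothing else in the Agreement is defined by reference to Paragraph 3. Paragraph 4 ties Paragraph 1, Paragraph 2, and Paragraph 5 together, but none of those is affected here; the remaining provisions continue in force under Paragraph 4. The provisions still in force are Paragraph 1, Paragraph 2, Paragraph 4, and Paragraph 5. Paragraph 1 is among the surviving provisions, so the answer is yes.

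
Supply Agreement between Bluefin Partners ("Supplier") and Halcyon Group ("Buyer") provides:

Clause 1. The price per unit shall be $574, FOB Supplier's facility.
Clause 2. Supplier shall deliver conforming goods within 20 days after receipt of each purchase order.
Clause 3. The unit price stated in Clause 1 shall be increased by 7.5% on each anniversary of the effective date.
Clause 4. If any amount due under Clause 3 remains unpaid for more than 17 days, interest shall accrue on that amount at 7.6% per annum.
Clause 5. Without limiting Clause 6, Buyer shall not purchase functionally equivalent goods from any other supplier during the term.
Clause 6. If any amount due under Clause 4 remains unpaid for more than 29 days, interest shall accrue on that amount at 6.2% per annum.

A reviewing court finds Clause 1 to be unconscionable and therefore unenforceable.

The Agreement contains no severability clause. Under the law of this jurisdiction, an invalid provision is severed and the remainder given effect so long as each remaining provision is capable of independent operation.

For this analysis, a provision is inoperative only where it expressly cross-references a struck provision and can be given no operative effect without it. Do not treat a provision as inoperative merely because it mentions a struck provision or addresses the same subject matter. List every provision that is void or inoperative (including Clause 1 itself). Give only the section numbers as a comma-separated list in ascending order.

1, 3, 4, 6

Clause 1 is struck. Clause 3 operates only by reference to Clause 1, so it falls with Clause 1. Clause 4 has no operative effect of its own apart from Clause 3 and is therefore inoperative. Clause 6 does nothing except set the default interest on the default interest on the escalation of the unit price by reference to Clause 4; with Clause 4 gone it has no independent effect and is inoperative. Although Clause 5 refers to Clause 6, its operative terms do not depend on Clause 6, so it remains in effect. Under the stated default rule, only provisions that cannot operate independently fall away; the rest are enforced. Clause 2 and Clause 5 remain in effect.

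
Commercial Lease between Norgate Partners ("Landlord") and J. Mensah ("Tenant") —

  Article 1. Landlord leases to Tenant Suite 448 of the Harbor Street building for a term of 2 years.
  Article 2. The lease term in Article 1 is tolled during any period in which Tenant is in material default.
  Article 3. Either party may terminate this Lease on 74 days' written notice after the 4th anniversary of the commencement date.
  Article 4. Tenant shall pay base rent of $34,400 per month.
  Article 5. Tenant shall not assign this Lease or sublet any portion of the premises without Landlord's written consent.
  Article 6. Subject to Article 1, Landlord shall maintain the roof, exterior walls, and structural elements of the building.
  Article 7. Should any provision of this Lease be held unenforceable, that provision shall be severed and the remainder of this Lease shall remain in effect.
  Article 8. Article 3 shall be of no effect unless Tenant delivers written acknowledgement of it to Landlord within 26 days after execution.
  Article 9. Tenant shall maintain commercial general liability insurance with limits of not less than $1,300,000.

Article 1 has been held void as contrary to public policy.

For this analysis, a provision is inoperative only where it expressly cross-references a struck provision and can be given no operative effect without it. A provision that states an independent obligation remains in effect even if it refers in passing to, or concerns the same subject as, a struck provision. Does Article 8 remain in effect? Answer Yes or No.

Article 1 is struck. The whole of Article 2 is the tolling of the lease term, defined by reference to Article 1, so Article 2 cannot stand once Article 1 is removed. Article 6 mentions Article 1 but its own obligation stands independently of Article 1, so Article 6 is not affected. Under the severability clause in Article 7, the remaining provisions continue in force. That leaves Article 3, Article 4, Article 5, Article 6, Article 7, Article 8, and Article 9 in effect. Article 8 is among the surviving provisions, so the answer is yes.

Yes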